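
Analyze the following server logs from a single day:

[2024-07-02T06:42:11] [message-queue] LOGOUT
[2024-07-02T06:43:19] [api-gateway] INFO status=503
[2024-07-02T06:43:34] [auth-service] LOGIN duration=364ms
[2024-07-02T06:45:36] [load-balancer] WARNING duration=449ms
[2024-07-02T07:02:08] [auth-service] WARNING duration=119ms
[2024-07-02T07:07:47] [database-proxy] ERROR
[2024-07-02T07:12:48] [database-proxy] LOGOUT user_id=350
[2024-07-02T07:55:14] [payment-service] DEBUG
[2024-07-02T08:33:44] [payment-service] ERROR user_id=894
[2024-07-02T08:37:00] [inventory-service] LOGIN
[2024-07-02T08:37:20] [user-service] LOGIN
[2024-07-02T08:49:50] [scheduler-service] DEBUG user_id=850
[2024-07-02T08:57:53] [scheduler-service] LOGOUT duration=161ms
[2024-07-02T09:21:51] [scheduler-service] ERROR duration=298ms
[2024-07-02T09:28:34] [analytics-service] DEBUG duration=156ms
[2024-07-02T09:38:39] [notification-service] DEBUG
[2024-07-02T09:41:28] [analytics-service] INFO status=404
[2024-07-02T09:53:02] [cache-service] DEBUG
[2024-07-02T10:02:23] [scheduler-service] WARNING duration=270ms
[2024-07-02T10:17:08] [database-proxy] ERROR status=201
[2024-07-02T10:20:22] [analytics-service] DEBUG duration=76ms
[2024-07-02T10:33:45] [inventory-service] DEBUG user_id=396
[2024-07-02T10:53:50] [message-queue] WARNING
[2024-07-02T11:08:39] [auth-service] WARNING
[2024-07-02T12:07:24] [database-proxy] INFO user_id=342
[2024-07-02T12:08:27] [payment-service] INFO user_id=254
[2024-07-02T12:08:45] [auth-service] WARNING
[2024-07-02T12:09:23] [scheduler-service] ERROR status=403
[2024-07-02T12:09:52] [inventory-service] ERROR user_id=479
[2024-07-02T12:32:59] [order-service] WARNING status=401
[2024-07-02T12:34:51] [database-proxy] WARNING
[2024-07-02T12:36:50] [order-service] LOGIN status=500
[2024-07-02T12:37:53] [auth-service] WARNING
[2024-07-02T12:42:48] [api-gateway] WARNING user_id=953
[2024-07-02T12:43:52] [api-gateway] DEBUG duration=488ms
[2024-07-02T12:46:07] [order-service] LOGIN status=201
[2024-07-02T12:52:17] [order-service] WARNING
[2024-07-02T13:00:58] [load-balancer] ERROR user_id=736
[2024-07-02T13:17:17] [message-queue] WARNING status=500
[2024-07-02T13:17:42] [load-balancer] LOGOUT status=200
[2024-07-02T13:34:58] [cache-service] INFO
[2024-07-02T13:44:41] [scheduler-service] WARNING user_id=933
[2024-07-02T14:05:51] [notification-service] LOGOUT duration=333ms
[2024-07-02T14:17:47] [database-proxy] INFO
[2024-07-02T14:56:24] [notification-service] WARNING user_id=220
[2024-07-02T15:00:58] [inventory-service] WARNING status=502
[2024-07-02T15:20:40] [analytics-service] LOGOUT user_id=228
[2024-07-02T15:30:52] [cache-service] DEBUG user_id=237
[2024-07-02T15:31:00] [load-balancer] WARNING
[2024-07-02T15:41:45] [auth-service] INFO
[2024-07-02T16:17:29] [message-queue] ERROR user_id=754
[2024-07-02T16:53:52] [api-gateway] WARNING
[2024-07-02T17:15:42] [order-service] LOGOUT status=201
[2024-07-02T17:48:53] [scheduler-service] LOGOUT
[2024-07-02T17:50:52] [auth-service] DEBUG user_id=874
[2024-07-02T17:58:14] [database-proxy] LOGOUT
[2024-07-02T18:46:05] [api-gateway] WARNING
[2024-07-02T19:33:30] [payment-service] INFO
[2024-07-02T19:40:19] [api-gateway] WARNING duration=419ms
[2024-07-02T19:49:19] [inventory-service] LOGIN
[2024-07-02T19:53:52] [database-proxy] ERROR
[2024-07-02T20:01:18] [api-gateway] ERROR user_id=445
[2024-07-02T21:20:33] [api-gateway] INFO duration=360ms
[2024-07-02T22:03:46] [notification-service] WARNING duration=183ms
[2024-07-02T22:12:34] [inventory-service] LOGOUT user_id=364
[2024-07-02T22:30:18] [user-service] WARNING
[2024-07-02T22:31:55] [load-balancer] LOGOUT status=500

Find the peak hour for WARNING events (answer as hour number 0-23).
12

To find the peak hour:

1. Group all WARNING events by hour
2. Count events in each hour
3. Find hour with maximum count
4. Peak hour: 12 (with 6 events)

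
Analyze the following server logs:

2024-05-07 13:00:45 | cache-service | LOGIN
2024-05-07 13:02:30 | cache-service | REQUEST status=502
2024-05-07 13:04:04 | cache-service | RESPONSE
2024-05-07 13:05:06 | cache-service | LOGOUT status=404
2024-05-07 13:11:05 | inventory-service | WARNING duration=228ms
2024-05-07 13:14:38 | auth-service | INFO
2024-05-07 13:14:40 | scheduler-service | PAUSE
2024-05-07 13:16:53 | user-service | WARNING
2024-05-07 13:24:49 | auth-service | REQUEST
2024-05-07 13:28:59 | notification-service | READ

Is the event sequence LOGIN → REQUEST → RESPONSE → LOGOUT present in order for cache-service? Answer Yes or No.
Yes

To verify sequence order:

1. Find all events in sequence LOGIN → REQUEST → RESPONSE → LOGOUT for cache-service
2. Extract their timestamps
3. Check if timestamps are in ascending order
4. Result: Yes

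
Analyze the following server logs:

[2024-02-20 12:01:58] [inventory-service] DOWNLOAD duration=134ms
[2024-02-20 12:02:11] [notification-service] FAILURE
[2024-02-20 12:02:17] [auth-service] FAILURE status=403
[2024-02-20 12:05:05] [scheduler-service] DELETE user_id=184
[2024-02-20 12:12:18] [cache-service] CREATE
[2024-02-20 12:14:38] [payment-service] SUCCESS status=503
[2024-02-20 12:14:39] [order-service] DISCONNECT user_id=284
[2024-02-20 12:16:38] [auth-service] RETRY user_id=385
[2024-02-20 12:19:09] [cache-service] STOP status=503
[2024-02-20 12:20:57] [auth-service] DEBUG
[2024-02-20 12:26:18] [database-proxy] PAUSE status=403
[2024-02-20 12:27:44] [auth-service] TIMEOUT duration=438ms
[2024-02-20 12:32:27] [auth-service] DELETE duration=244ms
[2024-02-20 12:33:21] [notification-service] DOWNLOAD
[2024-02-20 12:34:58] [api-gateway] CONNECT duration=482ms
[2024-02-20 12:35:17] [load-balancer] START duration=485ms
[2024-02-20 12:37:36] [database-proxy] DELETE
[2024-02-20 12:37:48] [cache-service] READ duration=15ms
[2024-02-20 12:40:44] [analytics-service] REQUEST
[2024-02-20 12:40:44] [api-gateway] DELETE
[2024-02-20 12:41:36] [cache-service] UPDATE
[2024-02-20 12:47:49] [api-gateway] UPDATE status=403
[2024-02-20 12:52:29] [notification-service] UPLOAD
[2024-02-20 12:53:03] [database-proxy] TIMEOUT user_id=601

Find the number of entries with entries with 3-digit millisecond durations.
5

To find matching entries:

1. Pattern to match: entries with 3-digit millisecond durations
2. Scan each log entry for the pattern
3. Count matches: 5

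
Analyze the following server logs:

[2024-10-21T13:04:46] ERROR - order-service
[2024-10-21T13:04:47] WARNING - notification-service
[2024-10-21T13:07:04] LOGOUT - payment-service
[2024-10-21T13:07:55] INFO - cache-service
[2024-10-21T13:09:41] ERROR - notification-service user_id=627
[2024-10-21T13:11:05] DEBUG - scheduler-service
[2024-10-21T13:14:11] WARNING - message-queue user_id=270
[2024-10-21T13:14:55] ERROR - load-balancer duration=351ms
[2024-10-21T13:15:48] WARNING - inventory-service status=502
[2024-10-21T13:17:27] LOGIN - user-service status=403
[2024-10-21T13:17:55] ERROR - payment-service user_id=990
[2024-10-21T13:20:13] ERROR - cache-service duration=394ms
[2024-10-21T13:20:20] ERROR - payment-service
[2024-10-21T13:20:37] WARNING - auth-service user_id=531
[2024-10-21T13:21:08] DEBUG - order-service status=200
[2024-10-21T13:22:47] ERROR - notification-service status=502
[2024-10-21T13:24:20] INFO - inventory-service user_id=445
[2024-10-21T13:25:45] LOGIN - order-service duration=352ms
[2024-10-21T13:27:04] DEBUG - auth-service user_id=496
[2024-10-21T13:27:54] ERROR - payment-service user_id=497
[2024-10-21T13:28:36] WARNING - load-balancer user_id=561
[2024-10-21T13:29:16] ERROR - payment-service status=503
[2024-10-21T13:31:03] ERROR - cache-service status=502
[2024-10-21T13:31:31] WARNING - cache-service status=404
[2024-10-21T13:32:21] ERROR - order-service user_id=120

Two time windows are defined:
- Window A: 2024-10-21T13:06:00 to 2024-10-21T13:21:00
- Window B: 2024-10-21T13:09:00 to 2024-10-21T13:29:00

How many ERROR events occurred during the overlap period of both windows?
5

To find overlap events:

1. Window A: 2024-10-21T13:06:00 to 2024-10-21T13:21:00
2. Window B: 2024-10-21T13:09:00 to 2024-10-21T13:29:00
3. Overlap period: 2024-10-21T13:09:00 to 2024-10-21T13:21:00
4. Count ERROR events in overlap: 5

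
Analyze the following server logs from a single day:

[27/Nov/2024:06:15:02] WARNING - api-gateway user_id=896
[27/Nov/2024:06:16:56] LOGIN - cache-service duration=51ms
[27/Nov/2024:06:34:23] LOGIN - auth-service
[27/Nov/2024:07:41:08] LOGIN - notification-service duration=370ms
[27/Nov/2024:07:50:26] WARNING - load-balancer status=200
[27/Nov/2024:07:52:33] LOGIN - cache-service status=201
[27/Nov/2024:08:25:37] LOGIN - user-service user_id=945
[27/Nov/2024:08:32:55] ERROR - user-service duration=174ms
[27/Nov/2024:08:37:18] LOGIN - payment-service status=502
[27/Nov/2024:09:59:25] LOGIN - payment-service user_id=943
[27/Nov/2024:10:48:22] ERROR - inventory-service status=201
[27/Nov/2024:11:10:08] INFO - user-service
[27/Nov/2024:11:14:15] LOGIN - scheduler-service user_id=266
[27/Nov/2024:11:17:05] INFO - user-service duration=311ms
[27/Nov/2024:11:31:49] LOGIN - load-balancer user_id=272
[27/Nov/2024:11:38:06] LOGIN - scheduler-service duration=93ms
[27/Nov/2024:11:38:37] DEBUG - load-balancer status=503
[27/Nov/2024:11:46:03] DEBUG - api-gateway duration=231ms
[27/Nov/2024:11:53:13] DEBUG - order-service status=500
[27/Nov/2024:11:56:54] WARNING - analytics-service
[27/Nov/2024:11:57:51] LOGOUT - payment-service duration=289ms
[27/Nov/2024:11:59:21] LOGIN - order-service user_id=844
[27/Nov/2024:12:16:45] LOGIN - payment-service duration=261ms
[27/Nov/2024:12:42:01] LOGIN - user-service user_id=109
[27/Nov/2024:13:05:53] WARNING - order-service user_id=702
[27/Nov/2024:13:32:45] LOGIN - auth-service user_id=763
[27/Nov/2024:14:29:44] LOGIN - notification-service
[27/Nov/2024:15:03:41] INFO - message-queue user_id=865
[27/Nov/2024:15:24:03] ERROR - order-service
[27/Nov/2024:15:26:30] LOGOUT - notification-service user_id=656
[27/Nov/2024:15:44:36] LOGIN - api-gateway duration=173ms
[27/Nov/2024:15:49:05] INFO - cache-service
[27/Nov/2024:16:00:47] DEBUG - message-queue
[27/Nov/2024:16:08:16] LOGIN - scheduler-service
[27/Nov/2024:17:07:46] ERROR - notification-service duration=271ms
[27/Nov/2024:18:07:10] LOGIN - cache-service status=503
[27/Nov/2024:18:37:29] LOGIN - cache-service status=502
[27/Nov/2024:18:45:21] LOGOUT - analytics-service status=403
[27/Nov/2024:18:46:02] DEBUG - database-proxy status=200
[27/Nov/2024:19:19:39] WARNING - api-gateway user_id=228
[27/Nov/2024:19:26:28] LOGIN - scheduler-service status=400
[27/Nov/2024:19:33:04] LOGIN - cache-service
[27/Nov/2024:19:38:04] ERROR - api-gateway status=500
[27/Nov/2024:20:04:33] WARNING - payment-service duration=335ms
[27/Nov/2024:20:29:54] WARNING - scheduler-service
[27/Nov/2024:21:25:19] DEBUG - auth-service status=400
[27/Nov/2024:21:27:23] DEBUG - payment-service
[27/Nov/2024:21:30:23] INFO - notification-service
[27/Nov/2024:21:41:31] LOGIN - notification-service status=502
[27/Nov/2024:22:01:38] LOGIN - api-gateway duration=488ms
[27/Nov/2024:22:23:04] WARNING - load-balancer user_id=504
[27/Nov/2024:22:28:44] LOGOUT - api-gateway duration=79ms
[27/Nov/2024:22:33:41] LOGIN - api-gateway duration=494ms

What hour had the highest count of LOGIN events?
11

To find the peak hour:

1. Group all LOGIN events by hour
2. Count events in each hour
3. Find hour with maximum count
4. Peak hour: 11 (with 4 events)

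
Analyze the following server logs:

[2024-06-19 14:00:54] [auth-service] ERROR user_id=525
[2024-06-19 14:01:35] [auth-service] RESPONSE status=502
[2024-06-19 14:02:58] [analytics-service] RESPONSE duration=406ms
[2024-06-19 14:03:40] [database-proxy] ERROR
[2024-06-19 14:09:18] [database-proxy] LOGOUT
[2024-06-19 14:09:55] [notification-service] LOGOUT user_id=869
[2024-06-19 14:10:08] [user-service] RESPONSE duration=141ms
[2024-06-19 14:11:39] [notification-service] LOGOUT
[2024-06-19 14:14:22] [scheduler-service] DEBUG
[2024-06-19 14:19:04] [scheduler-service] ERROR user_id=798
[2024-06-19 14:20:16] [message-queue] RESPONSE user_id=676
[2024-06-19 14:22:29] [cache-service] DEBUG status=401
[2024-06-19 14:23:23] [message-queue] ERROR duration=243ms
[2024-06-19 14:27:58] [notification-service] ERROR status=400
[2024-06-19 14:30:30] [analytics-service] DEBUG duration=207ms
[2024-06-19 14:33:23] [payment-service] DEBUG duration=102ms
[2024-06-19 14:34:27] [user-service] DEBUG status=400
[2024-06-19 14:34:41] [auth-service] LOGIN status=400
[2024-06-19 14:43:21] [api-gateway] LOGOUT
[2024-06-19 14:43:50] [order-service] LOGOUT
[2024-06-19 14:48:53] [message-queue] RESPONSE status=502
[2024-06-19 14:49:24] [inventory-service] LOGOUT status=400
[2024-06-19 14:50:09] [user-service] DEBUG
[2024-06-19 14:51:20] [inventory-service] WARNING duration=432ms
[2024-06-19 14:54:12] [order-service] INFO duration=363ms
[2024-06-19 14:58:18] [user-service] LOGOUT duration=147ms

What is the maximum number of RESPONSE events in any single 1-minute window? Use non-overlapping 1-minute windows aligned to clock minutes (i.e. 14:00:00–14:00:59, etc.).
1

To find the burst window:

1. Divide the log period into non-overlapping 1-minute windows starting at 14:00
2. Count RESPONSE events in each window
3. Find the window with maximum count
4. Maximum events in a window: 1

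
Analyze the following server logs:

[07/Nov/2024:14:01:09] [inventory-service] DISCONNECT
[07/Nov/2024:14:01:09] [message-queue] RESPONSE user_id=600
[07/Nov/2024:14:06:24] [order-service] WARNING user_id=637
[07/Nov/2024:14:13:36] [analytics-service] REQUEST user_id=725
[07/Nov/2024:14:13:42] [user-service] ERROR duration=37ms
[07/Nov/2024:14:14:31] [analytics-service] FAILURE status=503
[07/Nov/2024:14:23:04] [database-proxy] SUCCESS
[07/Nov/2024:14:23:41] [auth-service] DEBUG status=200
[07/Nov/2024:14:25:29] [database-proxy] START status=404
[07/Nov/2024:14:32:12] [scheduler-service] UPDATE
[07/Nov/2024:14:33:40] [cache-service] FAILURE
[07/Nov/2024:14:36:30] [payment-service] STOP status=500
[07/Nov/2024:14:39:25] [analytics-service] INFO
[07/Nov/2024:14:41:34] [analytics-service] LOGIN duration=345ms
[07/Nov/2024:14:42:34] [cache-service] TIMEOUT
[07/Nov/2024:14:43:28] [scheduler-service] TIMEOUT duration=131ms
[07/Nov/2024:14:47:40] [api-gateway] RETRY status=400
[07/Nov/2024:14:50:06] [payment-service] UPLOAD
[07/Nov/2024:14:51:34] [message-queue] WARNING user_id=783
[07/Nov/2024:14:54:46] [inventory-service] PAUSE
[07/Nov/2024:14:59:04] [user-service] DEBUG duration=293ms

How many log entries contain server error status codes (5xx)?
2

To find matching entries:

1. Pattern to match: server error status codes (5xx)
2. Scan each log entry for the pattern
3. Count matches: 2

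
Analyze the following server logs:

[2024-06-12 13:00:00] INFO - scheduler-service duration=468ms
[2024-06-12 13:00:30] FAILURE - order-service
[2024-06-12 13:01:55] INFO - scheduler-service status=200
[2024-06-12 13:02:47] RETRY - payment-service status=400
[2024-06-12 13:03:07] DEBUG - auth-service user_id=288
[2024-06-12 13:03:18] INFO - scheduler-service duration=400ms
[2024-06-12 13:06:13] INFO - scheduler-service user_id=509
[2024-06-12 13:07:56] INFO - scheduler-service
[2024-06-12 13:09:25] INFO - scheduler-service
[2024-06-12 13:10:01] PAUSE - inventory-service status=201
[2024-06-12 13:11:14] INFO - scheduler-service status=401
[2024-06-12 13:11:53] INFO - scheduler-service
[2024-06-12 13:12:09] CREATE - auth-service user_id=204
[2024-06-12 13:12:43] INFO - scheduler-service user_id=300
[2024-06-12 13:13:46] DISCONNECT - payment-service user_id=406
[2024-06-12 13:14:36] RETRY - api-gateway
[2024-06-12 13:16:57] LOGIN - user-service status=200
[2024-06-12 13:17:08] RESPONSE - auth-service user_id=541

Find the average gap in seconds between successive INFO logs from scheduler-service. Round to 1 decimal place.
95.4

To calculate average interval:

1. Find all INFO events for scheduler-service in order
2. Calculate time gaps between consecutive events
3. Compute mean of gaps: 763 / 8 = 95.4 seconds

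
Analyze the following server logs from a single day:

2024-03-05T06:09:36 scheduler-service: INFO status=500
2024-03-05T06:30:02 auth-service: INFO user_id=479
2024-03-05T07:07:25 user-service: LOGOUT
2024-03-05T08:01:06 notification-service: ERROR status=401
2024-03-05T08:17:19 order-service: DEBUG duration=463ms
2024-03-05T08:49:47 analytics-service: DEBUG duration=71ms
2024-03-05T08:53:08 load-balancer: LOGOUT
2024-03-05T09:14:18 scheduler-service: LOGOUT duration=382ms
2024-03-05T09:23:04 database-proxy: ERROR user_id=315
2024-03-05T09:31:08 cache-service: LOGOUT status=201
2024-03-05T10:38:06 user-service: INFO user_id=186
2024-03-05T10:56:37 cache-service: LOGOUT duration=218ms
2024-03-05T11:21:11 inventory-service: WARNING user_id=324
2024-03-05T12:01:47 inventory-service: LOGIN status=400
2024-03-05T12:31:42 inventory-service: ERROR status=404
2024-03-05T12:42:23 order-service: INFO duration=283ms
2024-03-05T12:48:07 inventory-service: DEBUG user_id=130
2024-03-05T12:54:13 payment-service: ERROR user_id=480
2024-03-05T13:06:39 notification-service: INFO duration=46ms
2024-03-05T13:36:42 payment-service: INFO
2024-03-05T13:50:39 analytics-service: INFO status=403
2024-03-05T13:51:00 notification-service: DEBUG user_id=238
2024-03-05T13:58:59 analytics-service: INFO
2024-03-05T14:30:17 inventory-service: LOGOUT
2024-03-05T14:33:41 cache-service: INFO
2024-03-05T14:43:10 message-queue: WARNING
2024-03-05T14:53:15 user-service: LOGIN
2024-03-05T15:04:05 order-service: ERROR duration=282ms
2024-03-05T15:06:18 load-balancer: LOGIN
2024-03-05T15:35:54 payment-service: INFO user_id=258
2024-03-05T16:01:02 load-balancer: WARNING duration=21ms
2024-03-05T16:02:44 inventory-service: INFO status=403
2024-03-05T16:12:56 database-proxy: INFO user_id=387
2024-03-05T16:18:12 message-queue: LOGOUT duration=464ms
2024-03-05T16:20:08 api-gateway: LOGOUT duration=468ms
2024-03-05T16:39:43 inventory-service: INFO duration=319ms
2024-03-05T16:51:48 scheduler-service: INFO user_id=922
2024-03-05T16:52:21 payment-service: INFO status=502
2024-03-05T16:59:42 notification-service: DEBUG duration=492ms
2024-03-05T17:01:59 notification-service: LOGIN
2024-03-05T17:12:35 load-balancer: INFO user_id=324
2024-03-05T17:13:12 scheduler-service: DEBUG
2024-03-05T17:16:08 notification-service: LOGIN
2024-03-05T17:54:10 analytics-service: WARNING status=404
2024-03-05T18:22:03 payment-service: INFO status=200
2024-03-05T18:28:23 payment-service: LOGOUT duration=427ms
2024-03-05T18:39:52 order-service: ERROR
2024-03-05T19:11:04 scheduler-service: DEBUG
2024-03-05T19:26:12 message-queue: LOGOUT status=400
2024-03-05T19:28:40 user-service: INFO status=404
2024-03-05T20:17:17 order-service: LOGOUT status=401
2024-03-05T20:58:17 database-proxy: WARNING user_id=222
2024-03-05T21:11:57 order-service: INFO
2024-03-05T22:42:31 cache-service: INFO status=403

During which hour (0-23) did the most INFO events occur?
16

To find the peak hour:

1. Group all INFO events by hour
2. Count events in each hour
3. Find hour with maximum count
4. Peak hour: 16 (with 5 events)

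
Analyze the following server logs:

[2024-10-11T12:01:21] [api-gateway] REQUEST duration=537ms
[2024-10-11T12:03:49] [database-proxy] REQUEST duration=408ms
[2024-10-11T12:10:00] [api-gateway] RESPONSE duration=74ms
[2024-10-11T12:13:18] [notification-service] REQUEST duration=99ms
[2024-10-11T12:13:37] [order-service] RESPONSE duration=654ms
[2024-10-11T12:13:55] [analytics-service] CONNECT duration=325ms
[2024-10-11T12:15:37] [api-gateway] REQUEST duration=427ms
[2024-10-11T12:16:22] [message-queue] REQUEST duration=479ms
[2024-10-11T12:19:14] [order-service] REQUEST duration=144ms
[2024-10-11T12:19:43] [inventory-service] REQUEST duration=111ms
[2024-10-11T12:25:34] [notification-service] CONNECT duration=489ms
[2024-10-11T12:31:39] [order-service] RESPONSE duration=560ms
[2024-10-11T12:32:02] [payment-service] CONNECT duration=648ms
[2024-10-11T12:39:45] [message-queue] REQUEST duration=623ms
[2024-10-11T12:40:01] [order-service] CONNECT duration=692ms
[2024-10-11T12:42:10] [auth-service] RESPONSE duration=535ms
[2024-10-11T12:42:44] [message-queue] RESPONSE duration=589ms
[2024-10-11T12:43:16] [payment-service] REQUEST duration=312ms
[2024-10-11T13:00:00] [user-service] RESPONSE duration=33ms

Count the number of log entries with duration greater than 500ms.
8

To count timeouts:

1. Threshold: 500ms
2. Extract duration from each log entry
3. Count entries where duration > 500
4. Timeout count: 8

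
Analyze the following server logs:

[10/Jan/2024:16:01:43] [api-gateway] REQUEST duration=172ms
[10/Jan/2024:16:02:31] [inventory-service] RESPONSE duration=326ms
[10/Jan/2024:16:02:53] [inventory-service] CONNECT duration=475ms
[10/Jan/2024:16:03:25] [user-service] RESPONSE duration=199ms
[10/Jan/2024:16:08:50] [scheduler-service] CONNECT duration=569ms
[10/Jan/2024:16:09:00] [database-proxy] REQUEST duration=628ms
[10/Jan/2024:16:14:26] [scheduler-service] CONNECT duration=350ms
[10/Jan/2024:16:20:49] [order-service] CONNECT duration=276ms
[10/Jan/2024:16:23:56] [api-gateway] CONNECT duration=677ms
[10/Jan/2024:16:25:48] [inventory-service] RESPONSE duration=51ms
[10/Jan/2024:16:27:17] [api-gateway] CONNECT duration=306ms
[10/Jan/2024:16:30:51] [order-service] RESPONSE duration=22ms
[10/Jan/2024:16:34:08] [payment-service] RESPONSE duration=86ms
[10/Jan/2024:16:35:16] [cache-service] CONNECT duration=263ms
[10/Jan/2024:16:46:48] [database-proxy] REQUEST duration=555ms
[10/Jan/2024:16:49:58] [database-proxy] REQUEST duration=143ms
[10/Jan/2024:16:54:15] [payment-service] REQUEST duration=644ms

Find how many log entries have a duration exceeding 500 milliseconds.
5

To count timeouts:

1. Threshold: 500ms
2. Extract duration from each log entry
3. Count entries where duration > 500
4. Timeout count: 5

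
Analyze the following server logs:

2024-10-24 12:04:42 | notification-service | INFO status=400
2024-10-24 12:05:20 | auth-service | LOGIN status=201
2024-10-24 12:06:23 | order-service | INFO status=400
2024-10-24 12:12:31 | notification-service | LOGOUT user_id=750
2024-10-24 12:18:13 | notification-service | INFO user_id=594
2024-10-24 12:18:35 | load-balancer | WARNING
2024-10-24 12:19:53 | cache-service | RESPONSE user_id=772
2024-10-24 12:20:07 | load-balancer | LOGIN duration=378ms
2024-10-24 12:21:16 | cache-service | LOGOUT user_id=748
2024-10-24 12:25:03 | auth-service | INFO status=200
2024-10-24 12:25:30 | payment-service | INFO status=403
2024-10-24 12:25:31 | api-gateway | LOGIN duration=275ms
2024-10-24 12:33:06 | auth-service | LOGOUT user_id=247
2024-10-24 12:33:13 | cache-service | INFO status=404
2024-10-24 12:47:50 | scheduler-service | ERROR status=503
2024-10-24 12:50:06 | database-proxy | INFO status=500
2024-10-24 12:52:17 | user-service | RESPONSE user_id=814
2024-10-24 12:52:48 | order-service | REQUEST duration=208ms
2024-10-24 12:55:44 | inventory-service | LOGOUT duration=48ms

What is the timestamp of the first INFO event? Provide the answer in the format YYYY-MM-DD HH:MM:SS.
2024-10-24 12:04:42

To find the first event:

1. Filter for all INFO events
2. Sort by timestamp
3. Select the first one
4. Timestamp: 2024-10-24 12:04:42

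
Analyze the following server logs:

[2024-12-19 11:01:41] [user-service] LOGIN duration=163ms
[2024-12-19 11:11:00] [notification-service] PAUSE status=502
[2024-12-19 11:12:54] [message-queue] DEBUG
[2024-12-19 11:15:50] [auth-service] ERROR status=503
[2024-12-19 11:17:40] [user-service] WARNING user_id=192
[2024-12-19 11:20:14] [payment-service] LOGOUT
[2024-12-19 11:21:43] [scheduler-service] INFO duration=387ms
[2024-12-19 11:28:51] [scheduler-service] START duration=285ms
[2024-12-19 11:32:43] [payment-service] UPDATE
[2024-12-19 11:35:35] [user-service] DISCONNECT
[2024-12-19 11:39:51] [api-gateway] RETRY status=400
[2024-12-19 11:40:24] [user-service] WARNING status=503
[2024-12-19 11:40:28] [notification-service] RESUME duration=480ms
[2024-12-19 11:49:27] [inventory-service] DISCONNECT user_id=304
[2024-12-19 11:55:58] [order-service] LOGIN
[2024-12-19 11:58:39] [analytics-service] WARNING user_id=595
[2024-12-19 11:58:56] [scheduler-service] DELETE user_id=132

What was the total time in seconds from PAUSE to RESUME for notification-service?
1768

To calculate state duration:

1. Find PAUSE event for notification-service: 2024-12-19 11:11:00
2. Find RESUME event for notification-service: 2024-12-19 11:40:28
3. Calculate duration: 2024-12-19 11:40:28 - 2024-12-19 11:11:00 = 1768 seconds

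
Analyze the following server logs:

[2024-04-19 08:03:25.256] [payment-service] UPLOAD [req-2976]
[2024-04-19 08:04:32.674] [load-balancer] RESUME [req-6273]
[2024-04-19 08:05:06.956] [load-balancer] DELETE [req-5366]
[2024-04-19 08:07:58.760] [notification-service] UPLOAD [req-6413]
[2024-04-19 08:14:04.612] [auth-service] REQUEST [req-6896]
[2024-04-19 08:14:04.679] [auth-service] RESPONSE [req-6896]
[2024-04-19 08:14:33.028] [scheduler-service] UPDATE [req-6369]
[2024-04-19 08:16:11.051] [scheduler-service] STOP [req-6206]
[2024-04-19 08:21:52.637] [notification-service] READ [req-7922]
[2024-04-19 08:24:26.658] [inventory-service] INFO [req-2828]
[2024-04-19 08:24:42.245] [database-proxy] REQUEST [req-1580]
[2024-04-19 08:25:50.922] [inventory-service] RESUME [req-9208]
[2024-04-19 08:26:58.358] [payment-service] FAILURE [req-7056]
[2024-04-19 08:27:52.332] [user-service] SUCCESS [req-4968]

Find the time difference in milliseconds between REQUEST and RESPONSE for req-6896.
67

To calculate latency:

1. Find REQUEST with id req-6896: 2024-04-19 08:14:04.612
2. Find RESPONSE with id req-6896: 2024-04-19 08:14:04.679
3. Latency: 2024-04-19 08:14:04.679 - 2024-04-19 08:14:04.612 = 67ms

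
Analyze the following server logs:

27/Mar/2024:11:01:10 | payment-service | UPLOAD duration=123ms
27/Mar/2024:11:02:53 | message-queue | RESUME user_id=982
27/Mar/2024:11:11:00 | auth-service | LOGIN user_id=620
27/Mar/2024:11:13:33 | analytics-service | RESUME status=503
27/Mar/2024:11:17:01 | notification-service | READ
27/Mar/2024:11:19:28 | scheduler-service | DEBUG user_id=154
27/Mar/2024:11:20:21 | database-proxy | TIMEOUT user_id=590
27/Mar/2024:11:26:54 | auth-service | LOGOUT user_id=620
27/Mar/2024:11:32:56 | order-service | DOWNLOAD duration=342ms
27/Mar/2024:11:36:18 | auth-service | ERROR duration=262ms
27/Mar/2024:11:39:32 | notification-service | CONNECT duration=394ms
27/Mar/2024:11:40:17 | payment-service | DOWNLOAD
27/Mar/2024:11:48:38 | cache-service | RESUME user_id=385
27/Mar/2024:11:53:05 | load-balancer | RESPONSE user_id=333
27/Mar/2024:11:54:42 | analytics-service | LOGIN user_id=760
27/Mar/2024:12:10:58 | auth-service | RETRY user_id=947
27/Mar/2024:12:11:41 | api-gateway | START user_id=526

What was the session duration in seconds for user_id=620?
954

To calculate session duration:

1. Find LOGIN event for user_id=620: 27/Mar/2024:11:11:00
2. Find LOGOUT event for user_id=620: 27/Mar/2024:11:26:54
3. Session duration: 27/Mar/2024:11:26:54 - 27/Mar/2024:11:11:00 = 954 seconds (15 minutes)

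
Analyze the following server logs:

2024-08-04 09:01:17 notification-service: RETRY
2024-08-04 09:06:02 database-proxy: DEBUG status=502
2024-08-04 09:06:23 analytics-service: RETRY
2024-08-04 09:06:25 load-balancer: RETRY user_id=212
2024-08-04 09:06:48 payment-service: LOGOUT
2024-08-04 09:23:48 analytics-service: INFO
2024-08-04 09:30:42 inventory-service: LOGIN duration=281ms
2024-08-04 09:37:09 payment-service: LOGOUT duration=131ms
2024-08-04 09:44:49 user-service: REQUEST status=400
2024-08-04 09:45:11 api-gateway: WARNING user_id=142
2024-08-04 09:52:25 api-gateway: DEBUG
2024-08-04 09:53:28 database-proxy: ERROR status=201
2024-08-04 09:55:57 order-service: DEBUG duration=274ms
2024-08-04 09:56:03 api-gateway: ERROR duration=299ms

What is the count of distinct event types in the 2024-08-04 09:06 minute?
3

To count unique event types:

1. Filter events in the minute starting at 2024-08-04 09:06
2. Extract event types from matching entries
3. Count unique types: 3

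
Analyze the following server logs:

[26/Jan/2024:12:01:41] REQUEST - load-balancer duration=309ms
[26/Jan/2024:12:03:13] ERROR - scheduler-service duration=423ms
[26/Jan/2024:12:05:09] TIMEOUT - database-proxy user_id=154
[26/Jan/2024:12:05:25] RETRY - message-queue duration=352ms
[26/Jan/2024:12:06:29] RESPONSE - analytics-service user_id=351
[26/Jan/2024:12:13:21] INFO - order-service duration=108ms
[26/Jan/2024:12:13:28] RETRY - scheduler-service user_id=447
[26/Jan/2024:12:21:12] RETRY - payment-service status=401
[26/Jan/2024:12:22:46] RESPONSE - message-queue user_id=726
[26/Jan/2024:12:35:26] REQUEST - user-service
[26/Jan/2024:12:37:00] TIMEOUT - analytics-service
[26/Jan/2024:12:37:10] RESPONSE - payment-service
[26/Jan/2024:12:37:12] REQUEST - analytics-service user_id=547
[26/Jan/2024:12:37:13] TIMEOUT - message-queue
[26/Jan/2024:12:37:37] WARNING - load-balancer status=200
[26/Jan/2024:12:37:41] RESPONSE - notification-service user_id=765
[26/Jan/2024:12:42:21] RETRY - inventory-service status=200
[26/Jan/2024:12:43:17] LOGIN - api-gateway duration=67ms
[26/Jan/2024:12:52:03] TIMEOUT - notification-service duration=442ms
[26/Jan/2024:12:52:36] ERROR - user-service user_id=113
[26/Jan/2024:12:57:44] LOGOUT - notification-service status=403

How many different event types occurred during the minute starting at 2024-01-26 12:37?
4

To count unique event types:

1. Filter events in the minute starting at 2024-01-26 12:37
2. Extract event types from matching entries
3. Count unique types: 4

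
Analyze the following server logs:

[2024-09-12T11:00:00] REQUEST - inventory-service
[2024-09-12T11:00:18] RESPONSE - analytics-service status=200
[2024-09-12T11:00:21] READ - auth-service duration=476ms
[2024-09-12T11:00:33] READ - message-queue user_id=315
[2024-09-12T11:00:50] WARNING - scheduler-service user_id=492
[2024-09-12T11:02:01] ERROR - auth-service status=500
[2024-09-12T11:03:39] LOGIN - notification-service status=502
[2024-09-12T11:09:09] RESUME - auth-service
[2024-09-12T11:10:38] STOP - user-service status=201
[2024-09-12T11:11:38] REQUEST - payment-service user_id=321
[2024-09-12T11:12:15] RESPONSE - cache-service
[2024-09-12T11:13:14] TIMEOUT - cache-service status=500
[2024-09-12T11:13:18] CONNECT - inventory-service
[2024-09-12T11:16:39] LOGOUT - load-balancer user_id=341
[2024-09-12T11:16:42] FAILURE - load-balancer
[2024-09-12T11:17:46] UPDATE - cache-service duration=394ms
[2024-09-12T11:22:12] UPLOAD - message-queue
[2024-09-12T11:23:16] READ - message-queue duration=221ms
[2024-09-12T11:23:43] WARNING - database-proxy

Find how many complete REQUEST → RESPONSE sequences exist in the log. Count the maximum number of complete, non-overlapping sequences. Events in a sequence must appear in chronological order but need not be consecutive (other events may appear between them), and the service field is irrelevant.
2

To count sequences:

1. Look for pattern: REQUEST → RESPONSE
2. Greedily scan the log in chronological order, matching each sequence element in turn (ignoring service)
3. Each time the full pattern completes, increment the count and restart matching from the next event
4. Complete non-overlapping sequences found: 2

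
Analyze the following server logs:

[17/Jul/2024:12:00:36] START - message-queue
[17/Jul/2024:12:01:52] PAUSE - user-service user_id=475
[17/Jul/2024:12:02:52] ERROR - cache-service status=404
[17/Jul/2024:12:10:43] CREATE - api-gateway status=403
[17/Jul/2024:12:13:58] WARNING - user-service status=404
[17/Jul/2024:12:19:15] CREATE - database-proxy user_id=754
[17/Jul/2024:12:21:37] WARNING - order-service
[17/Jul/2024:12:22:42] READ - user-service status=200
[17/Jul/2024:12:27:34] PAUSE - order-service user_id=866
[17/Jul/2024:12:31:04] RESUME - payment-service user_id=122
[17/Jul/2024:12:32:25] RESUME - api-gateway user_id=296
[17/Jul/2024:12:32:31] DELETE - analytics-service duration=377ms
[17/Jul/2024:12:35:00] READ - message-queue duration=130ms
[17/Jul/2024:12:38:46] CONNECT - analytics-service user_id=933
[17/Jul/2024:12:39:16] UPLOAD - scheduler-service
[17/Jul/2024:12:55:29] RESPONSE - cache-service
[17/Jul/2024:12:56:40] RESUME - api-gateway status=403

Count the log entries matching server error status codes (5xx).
0

To find matching entries:

1. Pattern to match: server error status codes (5xx)
2. Scan each log entry for the pattern
3. Count matches: 0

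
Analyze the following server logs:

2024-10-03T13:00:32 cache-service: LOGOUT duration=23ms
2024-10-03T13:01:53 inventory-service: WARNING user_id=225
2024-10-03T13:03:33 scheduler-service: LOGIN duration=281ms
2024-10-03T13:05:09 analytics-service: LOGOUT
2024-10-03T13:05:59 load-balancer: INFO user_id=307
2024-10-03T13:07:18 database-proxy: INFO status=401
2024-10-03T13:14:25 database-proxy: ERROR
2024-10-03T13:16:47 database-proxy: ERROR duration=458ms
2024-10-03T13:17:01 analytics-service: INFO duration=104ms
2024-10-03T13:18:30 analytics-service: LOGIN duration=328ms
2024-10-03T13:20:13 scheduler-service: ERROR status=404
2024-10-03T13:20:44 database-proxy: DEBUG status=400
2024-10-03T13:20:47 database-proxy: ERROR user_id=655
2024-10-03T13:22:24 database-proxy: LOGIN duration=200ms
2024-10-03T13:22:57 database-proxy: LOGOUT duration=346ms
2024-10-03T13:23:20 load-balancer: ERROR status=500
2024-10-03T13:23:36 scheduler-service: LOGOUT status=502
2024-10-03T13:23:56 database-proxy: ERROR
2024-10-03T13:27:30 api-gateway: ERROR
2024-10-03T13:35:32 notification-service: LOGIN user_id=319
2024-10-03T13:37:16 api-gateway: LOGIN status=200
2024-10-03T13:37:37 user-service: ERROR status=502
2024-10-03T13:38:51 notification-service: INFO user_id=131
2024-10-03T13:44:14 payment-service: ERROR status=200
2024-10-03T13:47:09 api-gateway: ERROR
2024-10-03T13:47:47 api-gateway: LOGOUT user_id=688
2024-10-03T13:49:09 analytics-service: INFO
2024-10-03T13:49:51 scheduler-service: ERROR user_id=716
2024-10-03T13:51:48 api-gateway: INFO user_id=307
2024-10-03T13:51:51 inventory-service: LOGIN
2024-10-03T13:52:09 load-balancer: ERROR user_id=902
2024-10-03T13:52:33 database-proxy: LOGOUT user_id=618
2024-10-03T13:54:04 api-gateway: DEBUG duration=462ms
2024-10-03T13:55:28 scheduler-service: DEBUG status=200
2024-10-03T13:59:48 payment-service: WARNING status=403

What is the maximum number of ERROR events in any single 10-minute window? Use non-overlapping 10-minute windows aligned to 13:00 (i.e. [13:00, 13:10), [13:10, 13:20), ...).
5

To find the burst window:

1. Divide the log period into non-overlapping 10-minute windows starting at 13:00
2. Count ERROR events in each window
3. Find the window with maximum count
4. Maximum events in a window: 5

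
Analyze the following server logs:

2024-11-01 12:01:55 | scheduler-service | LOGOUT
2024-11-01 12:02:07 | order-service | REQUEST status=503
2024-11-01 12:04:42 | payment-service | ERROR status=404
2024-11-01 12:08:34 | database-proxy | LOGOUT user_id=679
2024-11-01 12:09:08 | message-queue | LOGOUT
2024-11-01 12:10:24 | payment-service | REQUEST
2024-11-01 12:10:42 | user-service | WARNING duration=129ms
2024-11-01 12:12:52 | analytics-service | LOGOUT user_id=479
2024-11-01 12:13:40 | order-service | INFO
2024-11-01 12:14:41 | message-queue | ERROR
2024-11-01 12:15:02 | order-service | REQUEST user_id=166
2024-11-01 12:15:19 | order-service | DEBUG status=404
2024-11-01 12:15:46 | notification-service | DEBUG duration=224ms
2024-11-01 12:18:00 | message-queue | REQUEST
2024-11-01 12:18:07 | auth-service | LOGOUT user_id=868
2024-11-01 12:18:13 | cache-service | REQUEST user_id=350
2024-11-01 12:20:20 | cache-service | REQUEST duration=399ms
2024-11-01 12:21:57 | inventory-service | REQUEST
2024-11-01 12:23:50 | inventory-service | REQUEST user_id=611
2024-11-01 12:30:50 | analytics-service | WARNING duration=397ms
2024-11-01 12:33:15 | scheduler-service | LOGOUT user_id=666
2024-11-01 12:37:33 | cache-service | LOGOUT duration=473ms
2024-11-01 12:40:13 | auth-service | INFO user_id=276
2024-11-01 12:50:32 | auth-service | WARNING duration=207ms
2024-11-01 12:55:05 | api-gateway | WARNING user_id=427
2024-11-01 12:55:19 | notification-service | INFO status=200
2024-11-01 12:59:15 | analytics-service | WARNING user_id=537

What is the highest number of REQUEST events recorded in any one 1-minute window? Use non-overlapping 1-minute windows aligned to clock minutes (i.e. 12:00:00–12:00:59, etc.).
2

To find the burst window:

1. Divide the log period into non-overlapping 1-minute windows starting at 12:00
2. Count REQUEST events in each window
3. Find the window with maximum count
4. Maximum events in a window: 2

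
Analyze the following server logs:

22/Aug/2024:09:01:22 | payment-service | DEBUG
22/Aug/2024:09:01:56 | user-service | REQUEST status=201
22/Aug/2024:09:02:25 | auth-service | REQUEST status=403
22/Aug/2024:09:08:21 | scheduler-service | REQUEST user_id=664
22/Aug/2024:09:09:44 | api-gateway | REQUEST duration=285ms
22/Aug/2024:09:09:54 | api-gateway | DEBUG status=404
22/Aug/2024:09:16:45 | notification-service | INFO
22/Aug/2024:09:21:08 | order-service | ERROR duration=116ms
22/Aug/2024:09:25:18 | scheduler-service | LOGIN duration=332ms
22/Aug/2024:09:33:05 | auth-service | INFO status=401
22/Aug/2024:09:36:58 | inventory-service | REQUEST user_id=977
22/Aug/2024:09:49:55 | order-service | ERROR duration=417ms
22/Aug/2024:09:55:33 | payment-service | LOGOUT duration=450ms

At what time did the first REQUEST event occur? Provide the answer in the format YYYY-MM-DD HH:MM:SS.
2024-08-22 09:01:56

To find the first event:

1. Filter for all REQUEST events
2. Sort by timestamp
3. Select the first one
4. Timestamp: 2024-08-22 09:01:56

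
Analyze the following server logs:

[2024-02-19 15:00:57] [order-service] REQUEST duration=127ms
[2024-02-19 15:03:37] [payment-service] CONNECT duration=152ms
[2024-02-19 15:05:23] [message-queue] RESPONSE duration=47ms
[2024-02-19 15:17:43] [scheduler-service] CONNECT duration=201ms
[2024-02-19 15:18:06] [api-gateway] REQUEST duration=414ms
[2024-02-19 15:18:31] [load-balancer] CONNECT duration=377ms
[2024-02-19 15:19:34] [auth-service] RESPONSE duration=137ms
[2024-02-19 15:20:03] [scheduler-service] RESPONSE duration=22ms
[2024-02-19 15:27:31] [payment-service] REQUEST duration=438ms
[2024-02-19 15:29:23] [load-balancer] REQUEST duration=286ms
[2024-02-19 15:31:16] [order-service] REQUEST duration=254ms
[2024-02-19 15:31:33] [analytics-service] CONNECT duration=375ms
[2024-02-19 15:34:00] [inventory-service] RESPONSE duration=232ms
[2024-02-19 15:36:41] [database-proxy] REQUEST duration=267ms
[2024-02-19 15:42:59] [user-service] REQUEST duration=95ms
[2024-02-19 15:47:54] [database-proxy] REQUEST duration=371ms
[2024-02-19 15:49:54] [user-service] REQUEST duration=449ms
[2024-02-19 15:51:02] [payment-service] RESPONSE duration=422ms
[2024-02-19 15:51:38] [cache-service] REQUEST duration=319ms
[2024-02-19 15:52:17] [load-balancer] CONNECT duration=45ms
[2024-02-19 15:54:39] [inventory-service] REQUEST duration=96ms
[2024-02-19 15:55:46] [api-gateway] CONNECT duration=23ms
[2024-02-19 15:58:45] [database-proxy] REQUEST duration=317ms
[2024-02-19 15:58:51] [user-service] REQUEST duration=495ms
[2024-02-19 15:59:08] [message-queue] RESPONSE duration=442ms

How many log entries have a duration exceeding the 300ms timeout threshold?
11

To count timeouts:

1. Threshold: 300ms
2. Extract duration from each log entry
3. Count entries where duration > 300
4. Timeout count: 11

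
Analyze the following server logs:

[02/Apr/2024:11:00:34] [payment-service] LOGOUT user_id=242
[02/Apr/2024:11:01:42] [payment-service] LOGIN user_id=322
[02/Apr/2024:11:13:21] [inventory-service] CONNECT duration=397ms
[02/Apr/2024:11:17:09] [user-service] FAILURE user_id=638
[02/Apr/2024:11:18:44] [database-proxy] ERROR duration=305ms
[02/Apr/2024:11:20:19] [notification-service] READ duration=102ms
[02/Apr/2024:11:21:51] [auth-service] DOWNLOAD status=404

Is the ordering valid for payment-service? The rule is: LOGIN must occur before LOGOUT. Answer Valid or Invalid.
Invalid

To validate ordering:

1. Required order: LOGIN → LOGOUT
2. Rule: LOGIN must occur before LOGOUT
3. Check actual order of events for payment-service
4. Result: Invalid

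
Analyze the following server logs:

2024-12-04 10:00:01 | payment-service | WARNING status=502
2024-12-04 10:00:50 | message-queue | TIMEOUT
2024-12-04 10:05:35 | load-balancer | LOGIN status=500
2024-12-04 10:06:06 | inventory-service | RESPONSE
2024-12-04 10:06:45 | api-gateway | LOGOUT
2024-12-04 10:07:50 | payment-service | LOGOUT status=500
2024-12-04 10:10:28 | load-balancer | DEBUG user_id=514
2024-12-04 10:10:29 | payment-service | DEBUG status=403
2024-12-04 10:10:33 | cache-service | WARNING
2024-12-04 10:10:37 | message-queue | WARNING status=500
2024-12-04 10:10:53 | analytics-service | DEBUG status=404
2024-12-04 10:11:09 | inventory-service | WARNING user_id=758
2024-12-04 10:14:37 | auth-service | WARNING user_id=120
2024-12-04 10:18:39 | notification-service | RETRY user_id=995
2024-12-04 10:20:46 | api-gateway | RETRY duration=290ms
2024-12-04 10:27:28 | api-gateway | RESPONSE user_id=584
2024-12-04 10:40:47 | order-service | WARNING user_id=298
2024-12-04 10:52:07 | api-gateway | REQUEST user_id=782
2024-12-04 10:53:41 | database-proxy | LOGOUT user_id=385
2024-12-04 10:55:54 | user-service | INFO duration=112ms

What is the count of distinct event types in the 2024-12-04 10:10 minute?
2

To count unique event types:

1. Filter events in the minute starting at 2024-12-04 10:10
2. Extract event types from matching entries
3. Count unique types: 2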